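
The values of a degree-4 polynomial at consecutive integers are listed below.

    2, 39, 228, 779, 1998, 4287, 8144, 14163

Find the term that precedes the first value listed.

First differences: 37, 189, 551, 1219, 2289, 3857, 6019
Second differences: 152, 362, 668, 1070, 1568, 2162
Third differences: 210, 306, 402, 498, 594
Fourth differences: 96, 96, 96, 96
The fourth differences are constant at 96.
Work back: 210 − 96 = 114;  152 − 114 = 38;  37 − 38 = -1;  2 + 1 = 3

3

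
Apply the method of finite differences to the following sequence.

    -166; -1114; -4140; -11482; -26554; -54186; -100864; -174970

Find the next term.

-287022

-948  -3026  -7342  -15072  -27632  -46678  -74106
-2078  -4316  -7730  -12560  -19046  -27428
-2238  -3414  -4830  -6486  -8382
-1176  -1416  -1656  -1896
-240  -240  -240
Fifth differences constant at -240.
-1896 − 240 = -2136;  -8382 − 2136 = -10518;  -27428 − 10518 = -37946;  -74106 − 37946 = -112052;  -174970 − 112052 = -287022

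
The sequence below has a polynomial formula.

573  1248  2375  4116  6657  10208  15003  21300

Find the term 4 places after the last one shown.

67508

D1: 675, 1127, 1741, 2541, 3551, 4795, 6297
D2: 452, 614, 800, 1010, 1244, 1502
D3: 162, 186, 210, 234, 258
D4: 24, 24, 24, 24
Fourth differences constant at 24.
258 + 24 = 282;  1502 + 282 = 1784;  6297 + 1784 = 8081;  21300 + 8081 = 29381
282 + 24 = 306;  1784 + 306 = 2090;  8081 + 2090 = 10171;  29381 + 10171 = 39552
306 + 24 = 330;  2090 + 330 = 2420;  10171 + 2420 = 12591;  39552 + 12591 = 52143
330 + 24 = 354;  2420 + 354 = 2774;  12591 + 2774 = 15365;  52143 + 15365 = 67508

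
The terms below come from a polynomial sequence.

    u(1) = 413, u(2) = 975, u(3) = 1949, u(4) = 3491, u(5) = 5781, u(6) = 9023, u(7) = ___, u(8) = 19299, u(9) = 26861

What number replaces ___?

13445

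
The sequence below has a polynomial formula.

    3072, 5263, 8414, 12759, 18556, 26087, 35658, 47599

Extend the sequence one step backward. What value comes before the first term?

D1: 2191  3151  4345  5797  7531  9571  11941
D2: 960  1194  1452  1734  2040  2370
D3: 234  258  282  306  330
D4: 24  24  24  24
The fourth differences are constant at 24.
Work back: 234 − 24 = 210;  960 − 210 = 750;  2191 − 750 = 1441;  3072 − 1441 = 1631

1631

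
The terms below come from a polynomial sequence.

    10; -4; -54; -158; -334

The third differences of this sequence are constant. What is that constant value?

-18

Δ: -14, -50, -104, -176
Δ²: -36, -54, -72
Δ³: -18, -18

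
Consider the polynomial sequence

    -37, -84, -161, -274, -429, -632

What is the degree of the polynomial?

First differences: -47, -77, -113, -155, -203
Second differences: -30, -36, -42, -48
Third differences: -6, -6, -6
The third differences are constant, so the polynomial has degree 3.

3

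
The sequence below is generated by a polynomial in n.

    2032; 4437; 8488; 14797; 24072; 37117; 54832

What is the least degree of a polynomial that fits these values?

First differences: 2405, 4051, 6309, 9275, 13045, 17715
Second differences: 1646, 2258, 2966, 3770, 4670
Third differences: 612, 708, 804, 900
Fourth differences: 96, 96, 96
The fourth differences are constant, so the polynomial has degree 4.

4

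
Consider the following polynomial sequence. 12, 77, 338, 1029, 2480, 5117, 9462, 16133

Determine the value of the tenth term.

First differences: 65, 261, 691, 1451, 2637, 4345, 6671
Second differences: 196, 430, 760, 1186, 1708, 2326
Third differences: 234, 330, 426, 522, 618
Fourth differences: 96, 96, 96, 96
Constant fourth difference = 96, so extend:
618 + 96 = 714;  2326 + 714 = 3040;  6671 + 3040 = 9711;  16133 + 9711 = 25844
714 + 96 = 810;  3040 + 810 = 3850;  9711 + 3850 = 13561;  25844 + 13561 = 39405

39405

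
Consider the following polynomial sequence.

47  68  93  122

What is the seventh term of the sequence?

233

Δ: 21  25  29
Δ²: 4  4
Second differences constant at 4.
29 + 4 = 33;  122 + 33 = 155
33 + 4 = 37;  155 + 37 = 192
37 + 4 = 41;  192 + 41 = 233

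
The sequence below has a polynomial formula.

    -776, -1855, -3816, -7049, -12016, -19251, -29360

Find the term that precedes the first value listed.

D1: -1079  -1961  -3233  -4967  -7235  -10109
D2: -882  -1272  -1734  -2268  -2874
D3: -390  -462  -534  -606
D4: -72  -72  -72
The fourth differences are constant at -72.
Work back: -390 + 72 = -318;  -882 + 318 = -564;  -1079 + 564 = -515;  -776 + 515 = -261

-261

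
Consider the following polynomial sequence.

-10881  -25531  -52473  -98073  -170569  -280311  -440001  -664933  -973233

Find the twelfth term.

-2627121

First differences: -14650 , -26942 , -45600 , -72496 , -109742 , -159690 , -224932 , -308300
Second differences: -12292 , -18658 , -26896 , -37246 , -49948 , -65242 , -83368
Third differences: -6366 , -8238 , -10350 , -12702 , -15294 , -18126
Fourth differences: -1872 , -2112 , -2352 , -2592 , -2832
Fifth differences: -240 , -240 , -240 , -240
The fifth differences are constant (-240).
-2832 − 240 = -3072;  -18126 − 3072 = -21198;  -83368 − 21198 = -104566;  -308300 − 104566 = -412866;  -973233 − 412866 = -1386099
-3072 − 240 = -3312;  -21198 − 3312 = -24510;  -104566 − 24510 = -129076;  -412866 − 129076 = -541942;  -1386099 − 541942 = -1928041
-3312 − 240 = -3552;  -24510 − 3552 = -28062;  -129076 − 28062 = -157138;  -541942 − 157138 = -699080;  -1928041 − 699080 = -2627121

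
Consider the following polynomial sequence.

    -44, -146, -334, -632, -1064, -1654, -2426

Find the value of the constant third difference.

Δ: -102, -188, -298, -432, -590, -772
Δ²: -86, -110, -134, -158, -182
Δ³: -24, -24, -24, -24

-24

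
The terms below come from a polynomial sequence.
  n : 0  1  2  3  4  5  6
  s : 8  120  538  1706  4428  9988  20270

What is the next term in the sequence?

37878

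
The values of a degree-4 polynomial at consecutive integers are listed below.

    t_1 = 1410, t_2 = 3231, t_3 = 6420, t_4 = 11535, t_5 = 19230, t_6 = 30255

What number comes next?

Δ: 1821, 3189, 5115, 7695, 11025
Δ²: 1368, 1926, 2580, 3330
Δ³: 558, 654, 750
Δ⁴: 96, 96
Constant fourth difference = 96, so extend:
750 + 96 = 846;  3330 + 846 = 4176;  11025 + 4176 = 15201;  30255 + 15201 = 45456

45456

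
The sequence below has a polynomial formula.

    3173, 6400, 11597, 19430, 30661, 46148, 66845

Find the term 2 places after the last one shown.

128165

First differences: 3227  5197  7833  11231  15487  20697
Second differences: 1970  2636  3398  4256  5210
Third differences: 666  762  858  954
Fourth differences: 96  96  96
Fourth differences constant at 96.
954 + 96 = 1050;  5210 + 1050 = 6260;  20697 + 6260 = 26957;  66845 + 26957 = 93802
1050 + 96 = 1146;  6260 + 1146 = 7406;  26957 + 7406 = 34363;  93802 + 34363 = 128165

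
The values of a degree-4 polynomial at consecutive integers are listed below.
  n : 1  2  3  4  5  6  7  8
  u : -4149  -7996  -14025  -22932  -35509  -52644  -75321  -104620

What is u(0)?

-3847, -6029, -8907, -12577, -17135, -22677, -29299
-2182, -2878, -3670, -4558, -5542, -6622
-696, -792, -888, -984, -1080
-96, -96, -96, -96
The fourth differences are constant at -96.
Work back: -696 + 96 = -600;  -2182 + 600 = -1582;  -3847 + 1582 = -2265;  -4149 + 2265 = -1884

-1884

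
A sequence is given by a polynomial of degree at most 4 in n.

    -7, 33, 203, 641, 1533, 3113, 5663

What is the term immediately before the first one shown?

Δ: 40, 170, 438, 892, 1580, 2550
Δ²: 130, 268, 454, 688, 970
Δ³: 138, 186, 234, 282
Δ⁴: 48, 48, 48
The fourth differences are constant at 48.
Work back: 138 − 48 = 90;  130 − 90 = 40;  40 − 40 = 0;  -7 + 0 = -7

-7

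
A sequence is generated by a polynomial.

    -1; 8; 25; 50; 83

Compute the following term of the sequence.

124

D1: 9 , 17 , 25 , 33
D2: 8 , 8 , 8
The second differences are constant (8).
33 + 8 = 41;  83 + 41 = 124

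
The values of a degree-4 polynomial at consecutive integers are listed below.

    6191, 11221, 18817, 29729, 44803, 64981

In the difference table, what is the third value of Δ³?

942

First differences: 5030, 7596, 10912, 15074, 20178
Second differences: 2566, 3316, 4162, 5104
Third differences: 750, 846, 942
Fourth differences: 96, 96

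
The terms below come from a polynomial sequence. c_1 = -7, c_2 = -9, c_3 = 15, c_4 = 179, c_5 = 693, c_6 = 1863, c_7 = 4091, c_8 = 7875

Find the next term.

13809

Δ: -2, 24, 164, 514, 1170, 2228, 3784
Δ²: 26, 140, 350, 656, 1058, 1556
Δ³: 114, 210, 306, 402, 498
Δ⁴: 96, 96, 96, 96
The fourth differences are constant (96).
498 + 96 = 594;  1556 + 594 = 2150;  3784 + 2150 = 5934;  7875 + 5934 = 13809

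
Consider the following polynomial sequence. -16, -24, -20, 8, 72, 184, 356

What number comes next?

Δ: -8 , 4 , 28 , 64 , 112 , 172
Δ²: 12 , 24 , 36 , 48 , 60
Δ³: 12 , 12 , 12 , 12
Constant third difference = 12, so extend:
60 + 12 = 72;  172 + 72 = 244;  356 + 244 = 600

600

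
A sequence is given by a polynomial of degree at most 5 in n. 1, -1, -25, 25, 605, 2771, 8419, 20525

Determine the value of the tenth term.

Δ: -2, -24, 50, 580, 2166, 5648, 12106
Δ²: -22, 74, 530, 1586, 3482, 6458
Δ³: 96, 456, 1056, 1896, 2976
Δ⁴: 360, 600, 840, 1080
Δ⁵: 240, 240, 240
Fifth differences constant at 240.
1080 + 240 = 1320;  2976 + 1320 = 4296;  6458 + 4296 = 10754;  12106 + 10754 = 22860;  20525 + 22860 = 43385
1320 + 240 = 1560;  4296 + 1560 = 5856;  10754 + 5856 = 16610;  22860 + 16610 = 39470;  43385 + 39470 = 82855

82855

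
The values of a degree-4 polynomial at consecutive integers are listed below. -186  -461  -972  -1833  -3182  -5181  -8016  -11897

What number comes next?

D1: -275, -511, -861, -1349, -1999, -2835, -3881
D2: -236, -350, -488, -650, -836, -1046
D3: -114, -138, -162, -186, -210
D4: -24, -24, -24, -24
Constant fourth difference = -24, so extend:
-210 − 24 = -234;  -1046 − 234 = -1280;  -3881 − 1280 = -5161;  -11897 − 5161 = -17058

-17058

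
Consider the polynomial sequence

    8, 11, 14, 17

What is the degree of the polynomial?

1

D1: 3, 3, 3
The first differences are constant, so the polynomial has degree 1.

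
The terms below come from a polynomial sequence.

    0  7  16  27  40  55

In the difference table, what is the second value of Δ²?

Δ: 7, 9, 11, 13, 15
Δ²: 2, 2, 2, 2

2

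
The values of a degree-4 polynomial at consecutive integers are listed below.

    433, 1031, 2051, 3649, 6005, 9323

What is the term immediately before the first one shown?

125

D1: 598  1020  1598  2356  3318
D2: 422  578  758  962
D3: 156  180  204
D4: 24  24
The fourth differences are constant at 24.
Work back: 156 − 24 = 132;  422 − 132 = 290;  598 − 290 = 308;  433 − 308 = 125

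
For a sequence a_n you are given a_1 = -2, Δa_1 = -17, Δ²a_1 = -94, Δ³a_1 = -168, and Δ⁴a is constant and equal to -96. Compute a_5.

Build the table forward from the leading diagonal:
Fourth differences: -96  -96  -96  -96  -96
Third differences: -168  -264  -360  -456  -552
Second differences: -94  -262  -526  -886  -1342
First differences: -17  -111  -373  -899  -1785
a: -2  -19  -130  -503  -1402

-1402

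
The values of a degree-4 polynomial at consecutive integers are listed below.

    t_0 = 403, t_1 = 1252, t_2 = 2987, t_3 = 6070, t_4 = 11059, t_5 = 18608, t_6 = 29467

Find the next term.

44482

849  1735  3083  4989  7549  10859
886  1348  1906  2560  3310
462  558  654  750
96  96  96
The fourth differences are constant (96).
750 + 96 = 846;  3310 + 846 = 4156;  10859 + 4156 = 15015;  29467 + 15015 = 44482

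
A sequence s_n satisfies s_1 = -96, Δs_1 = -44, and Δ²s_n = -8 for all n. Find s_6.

-396

Build the table forward from the leading diagonal:
Second differences: -8, -8, -8, -8, -8, -8
First differences: -44, -52, -60, -68, -76, -84
s: -96, -140, -192, -252, -320, -396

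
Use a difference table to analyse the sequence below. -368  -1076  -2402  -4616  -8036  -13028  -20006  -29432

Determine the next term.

-41816

D1: -708  -1326  -2214  -3420  -4992  -6978  -9426
D2: -618  -888  -1206  -1572  -1986  -2448
D3: -270  -318  -366  -414  -462
D4: -48  -48  -48  -48
Fourth differences constant at -48.
-462 − 48 = -510;  -2448 − 510 = -2958;  -9426 − 2958 = -12384;  -29432 − 12384 = -41816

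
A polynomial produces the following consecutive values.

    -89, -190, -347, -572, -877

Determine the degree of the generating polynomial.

3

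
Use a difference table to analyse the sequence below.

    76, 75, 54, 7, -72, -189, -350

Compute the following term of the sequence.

-561

First differences: -1, -21, -47, -79, -117, -161
Second differences: -20, -26, -32, -38, -44
Third differences: -6, -6, -6, -6
Constant third difference = -6, so extend:
-44 − 6 = -50;  -161 − 50 = -211;  -350 − 211 = -561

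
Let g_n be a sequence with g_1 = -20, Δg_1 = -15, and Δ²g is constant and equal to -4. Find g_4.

-77

Build the table forward from the leading diagonal:
D2: -4  -4  -4  -4
D1: -15  -19  -23  -27
g: -20  -35  -54  -77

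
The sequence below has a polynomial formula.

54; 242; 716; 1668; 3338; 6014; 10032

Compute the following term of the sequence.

First differences: 188, 474, 952, 1670, 2676, 4018
Second differences: 286, 478, 718, 1006, 1342
Third differences: 192, 240, 288, 336
Fourth differences: 48, 48, 48
The fourth differences are constant (48).
336 + 48 = 384;  1342 + 384 = 1726;  4018 + 1726 = 5744;  10032 + 5744 = 15776

15776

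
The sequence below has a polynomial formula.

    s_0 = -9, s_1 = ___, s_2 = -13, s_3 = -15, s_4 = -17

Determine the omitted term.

-11

Using the last 3 terms:
D1: -2, -2
Constant first difference = -2.
Extend backward: -13 + 2 = -11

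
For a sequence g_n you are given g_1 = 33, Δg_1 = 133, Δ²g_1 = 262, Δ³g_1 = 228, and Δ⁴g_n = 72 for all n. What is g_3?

561

Build the table forward from the leading diagonal:
Fourth differences: 72, 72, 72
Third differences: 228, 300, 372
Second differences: 262, 490, 790
First differences: 133, 395, 885
g: 33, 166, 561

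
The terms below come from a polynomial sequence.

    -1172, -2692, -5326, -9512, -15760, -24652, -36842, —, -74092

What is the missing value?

Using the first 7 terms:
D1: -1520  -2634  -4186  -6248  -8892  -12190
D2: -1114  -1552  -2062  -2644  -3298
D3: -438  -510  -582  -654
D4: -72  -72  -72
Constant fourth difference = -72.
Extend forward: -654 − 72 = -726;  -3298 − 726 = -4024;  -12190 − 4024 = -16214;  -36842 − 16214 = -53056

-53056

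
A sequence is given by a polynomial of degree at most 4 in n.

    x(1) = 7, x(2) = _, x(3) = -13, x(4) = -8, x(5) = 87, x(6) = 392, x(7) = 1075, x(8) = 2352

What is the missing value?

0

Using the last 6 terms:
Δ: 5  95  305  683  1277
Δ²: 90  210  378  594
Δ³: 120  168  216
Δ⁴: 48  48
Constant fourth difference = 48.
Extend backward: 120 − 48 = 72;  90 − 72 = 18;  5 − 18 = -13;  -13 + 13 = 0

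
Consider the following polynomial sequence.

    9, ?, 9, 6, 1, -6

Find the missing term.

Using the last 4 terms:
D1: -3, -5, -7
D2: -2, -2
Constant second difference = -2.
Extend backward: -3 + 2 = -1;  9 + 1 = 10

10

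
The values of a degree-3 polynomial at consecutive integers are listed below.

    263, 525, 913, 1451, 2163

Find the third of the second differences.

174

First differences: 262, 388, 538, 712
Second differences: 126, 150, 174
Third differences: 24, 24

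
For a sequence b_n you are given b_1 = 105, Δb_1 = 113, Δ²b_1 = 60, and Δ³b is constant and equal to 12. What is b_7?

Build the table forward from the leading diagonal:
Third differences: 12  12  12  12  12  12  12
Second differences: 60  72  84  96  108  120  132
First differences: 113  173  245  329  425  533  653
b: 105  218  391  636  965  1390  1923

1923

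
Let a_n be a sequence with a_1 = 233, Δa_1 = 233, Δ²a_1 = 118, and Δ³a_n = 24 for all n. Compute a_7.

3881

Build the table forward from the leading diagonal:
Δ³: 24, 24, 24, 24, 24, 24, 24
Δ²: 118, 142, 166, 190, 214, 238, 262
Δ: 233, 351, 493, 659, 849, 1063, 1301
a: 233, 466, 817, 1310, 1969, 2818, 3881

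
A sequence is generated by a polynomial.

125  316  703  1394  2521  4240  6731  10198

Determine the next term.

14869

191, 387, 691, 1127, 1719, 2491, 3467
196, 304, 436, 592, 772, 976
108, 132, 156, 180, 204
24, 24, 24, 24
Constant fourth difference = 24, so extend:
204 + 24 = 228;  976 + 228 = 1204;  3467 + 1204 = 4671;  10198 + 4671 = 14869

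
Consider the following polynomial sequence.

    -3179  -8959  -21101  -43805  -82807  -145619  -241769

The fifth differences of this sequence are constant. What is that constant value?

D1: -5780, -12142, -22704, -39002, -62812, -96150
D2: -6362, -10562, -16298, -23810, -33338
D3: -4200, -5736, -7512, -9528
D4: -1536, -1776, -2016
D5: -240, -240

-240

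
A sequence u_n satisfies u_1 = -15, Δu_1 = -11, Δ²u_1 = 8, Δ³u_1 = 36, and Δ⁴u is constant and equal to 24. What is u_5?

157

Build the table forward from the leading diagonal:
D4: 24, 24, 24, 24, 24
D3: 36, 60, 84, 108, 132
D2: 8, 44, 104, 188, 296
D1: -11, -3, 41, 145, 333
u: -15, -26, -29, 12, 157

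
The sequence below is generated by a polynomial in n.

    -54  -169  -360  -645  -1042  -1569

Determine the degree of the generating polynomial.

3

Δ: -115, -191, -285, -397, -527
Δ²: -76, -94, -112, -130
Δ³: -18, -18, -18
The third differences are constant, so the polynomial has degree 3.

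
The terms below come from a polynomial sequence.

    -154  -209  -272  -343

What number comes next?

Δ: -55 , -63 , -71
Δ²: -8 , -8
The second differences are constant (-8).
-71 − 8 = -79;  -343 − 79 = -422

-422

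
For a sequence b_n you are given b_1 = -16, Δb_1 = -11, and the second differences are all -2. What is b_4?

Build the table forward from the leading diagonal:
Second differences: -2, -2, -2, -2
First differences: -11, -13, -15, -17
b: -16, -27, -40, -55

-55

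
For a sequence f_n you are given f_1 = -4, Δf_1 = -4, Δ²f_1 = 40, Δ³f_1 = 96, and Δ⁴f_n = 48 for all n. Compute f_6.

Build the table forward from the leading diagonal:
Fourth differences: 48, 48, 48, 48, 48, 48
Third differences: 96, 144, 192, 240, 288, 336
Second differences: 40, 136, 280, 472, 712, 1000
First differences: -4, 36, 172, 452, 924, 1636
f: -4, -8, 28, 200, 652, 1576

1576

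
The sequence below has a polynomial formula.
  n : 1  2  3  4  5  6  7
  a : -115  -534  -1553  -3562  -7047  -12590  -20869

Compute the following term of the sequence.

-32658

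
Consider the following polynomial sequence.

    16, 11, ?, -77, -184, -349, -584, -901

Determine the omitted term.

Using the last 5 terms:
D1: -107  -165  -235  -317
D2: -58  -70  -82
D3: -12  -12
Constant third difference = -12.
Extend backward: -58 + 12 = -46;  -107 + 46 = -61;  -77 + 61 = -16

-16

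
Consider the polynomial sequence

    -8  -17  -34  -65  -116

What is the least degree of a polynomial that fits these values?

-9, -17, -31, -51
-8, -14, -20
-6, -6
The third differences are constant, so the polynomial has degree 3.

3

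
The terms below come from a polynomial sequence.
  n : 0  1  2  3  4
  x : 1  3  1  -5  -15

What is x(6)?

First differences: 2, -2, -6, -10
Second differences: -4, -4, -4
Constant second difference = -4, so extend:
-10 − 4 = -14;  -15 − 14 = -29
-14 − 4 = -18;  -29 − 18 = -47

-47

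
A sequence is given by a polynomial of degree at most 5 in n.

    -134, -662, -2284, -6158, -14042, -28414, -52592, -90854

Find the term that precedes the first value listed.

First differences: -528  -1622  -3874  -7884  -14372  -24178  -38262
Second differences: -1094  -2252  -4010  -6488  -9806  -14084
Third differences: -1158  -1758  -2478  -3318  -4278
Fourth differences: -600  -720  -840  -960
Fifth differences: -120  -120  -120
The fifth differences are constant at -120.
Work back: -600 + 120 = -480;  -1158 + 480 = -678;  -1094 + 678 = -416;  -528 + 416 = -112;  -134 + 112 = -22

-22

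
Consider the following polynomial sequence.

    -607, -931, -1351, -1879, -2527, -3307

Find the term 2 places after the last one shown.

-5311

Δ: -324, -420, -528, -648, -780
Δ²: -96, -108, -120, -132
Δ³: -12, -12, -12
Third differences constant at -12.
-132 − 12 = -144;  -780 − 144 = -924;  -3307 − 924 = -4231
-144 − 12 = -156;  -924 − 156 = -1080;  -4231 − 1080 = -5311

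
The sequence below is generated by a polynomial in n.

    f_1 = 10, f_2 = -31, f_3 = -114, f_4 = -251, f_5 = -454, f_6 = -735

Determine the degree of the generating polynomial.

-41, -83, -137, -203, -281
-42, -54, -66, -78
-12, -12, -12
The third differences are constant, so the polynomial has degree 3.

3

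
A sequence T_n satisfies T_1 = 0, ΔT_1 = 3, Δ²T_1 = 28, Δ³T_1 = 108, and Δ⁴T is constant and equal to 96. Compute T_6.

Build the table forward from the leading diagonal:
Fourth differences: 96  96  96  96  96  96
Third differences: 108  204  300  396  492  588
Second differences: 28  136  340  640  1036  1528
First differences: 3  31  167  507  1147  2183
T: 0  3  34  201  708  1855

1855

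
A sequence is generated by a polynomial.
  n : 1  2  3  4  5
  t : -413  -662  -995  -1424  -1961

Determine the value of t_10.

D1: -249  -333  -429  -537
D2: -84  -96  -108
D3: -12  -12
Constant third difference = -12, so extend:
-108 − 12 = -120;  -537 − 120 = -657;  -1961 − 657 = -2618
-120 − 12 = -132;  -657 − 132 = -789;  -2618 − 789 = -3407
-132 − 12 = -144;  -789 − 144 = -933;  -3407 − 933 = -4340
-144 − 12 = -156;  -933 − 156 = -1089;  -4340 − 1089 = -5429
-156 − 12 = -168;  -1089 − 168 = -1257;  -5429 − 1257 = -6686

-6686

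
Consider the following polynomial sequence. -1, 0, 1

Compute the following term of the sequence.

2

1  1
The first differences are constant (1).
1 + 1 = 2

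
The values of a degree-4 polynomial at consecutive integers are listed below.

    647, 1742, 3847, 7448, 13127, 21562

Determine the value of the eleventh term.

1095, 2105, 3601, 5679, 8435
1010, 1496, 2078, 2756
486, 582, 678
96, 96
The fourth differences are constant (96).
678 + 96 = 774;  2756 + 774 = 3530;  8435 + 3530 = 11965;  21562 + 11965 = 33527
774 + 96 = 870;  3530 + 870 = 4400;  11965 + 4400 = 16365;  33527 + 16365 = 49892
870 + 96 = 966;  4400 + 966 = 5366;  16365 + 5366 = 21731;  49892 + 21731 = 71623
966 + 96 = 1062;  5366 + 1062 = 6428;  21731 + 6428 = 28159;  71623 + 28159 = 99782
1062 + 96 = 1158;  6428 + 1158 = 7586;  28159 + 7586 = 35745;  99782 + 35745 = 135527

135527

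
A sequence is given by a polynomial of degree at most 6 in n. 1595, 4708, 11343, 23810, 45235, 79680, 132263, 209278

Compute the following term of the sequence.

D1: 3113, 6635, 12467, 21425, 34445, 52583, 77015
D2: 3522, 5832, 8958, 13020, 18138, 24432
D3: 2310, 3126, 4062, 5118, 6294
D4: 816, 936, 1056, 1176
D5: 120, 120, 120
The fifth differences are constant (120).
1176 + 120 = 1296;  6294 + 1296 = 7590;  24432 + 7590 = 32022;  77015 + 32022 = 109037;  209278 + 109037 = 318315

318315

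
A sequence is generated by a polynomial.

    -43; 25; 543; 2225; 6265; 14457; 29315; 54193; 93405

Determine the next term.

152345

Δ: 68  518  1682  4040  8192  14858  24878  39212
Δ²: 450  1164  2358  4152  6666  10020  14334
Δ³: 714  1194  1794  2514  3354  4314
Δ⁴: 480  600  720  840  960
Δ⁵: 120  120  120  120
The fifth differences are constant (120).
960 + 120 = 1080;  4314 + 1080 = 5394;  14334 + 5394 = 19728;  39212 + 19728 = 58940;  93405 + 58940 = 152345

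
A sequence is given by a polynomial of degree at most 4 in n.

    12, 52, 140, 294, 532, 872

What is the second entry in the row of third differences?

18

First differences: 40, 88, 154, 238, 340
Second differences: 48, 66, 84, 102
Third differences: 18, 18, 18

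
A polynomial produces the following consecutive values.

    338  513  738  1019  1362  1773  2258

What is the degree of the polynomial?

3

Δ: 175, 225, 281, 343, 411, 485
Δ²: 50, 56, 62, 68, 74
Δ³: 6, 6, 6, 6
The third differences are constant, so the polynomial has degree 3.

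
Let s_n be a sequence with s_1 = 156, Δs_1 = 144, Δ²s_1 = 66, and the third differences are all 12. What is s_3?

510

Build the table forward from the leading diagonal:
Δ³: 12  12  12
Δ²: 66  78  90
Δ: 144  210  288
s: 156  300  510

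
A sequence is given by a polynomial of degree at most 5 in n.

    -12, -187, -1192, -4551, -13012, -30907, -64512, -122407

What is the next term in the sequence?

D1: -175, -1005, -3359, -8461, -17895, -33605, -57895
D2: -830, -2354, -5102, -9434, -15710, -24290
D3: -1524, -2748, -4332, -6276, -8580
D4: -1224, -1584, -1944, -2304
D5: -360, -360, -360
Constant fifth difference = -360, so extend:
-2304 − 360 = -2664;  -8580 − 2664 = -11244;  -24290 − 11244 = -35534;  -57895 − 35534 = -93429;  -122407 − 93429 = -215836

-215836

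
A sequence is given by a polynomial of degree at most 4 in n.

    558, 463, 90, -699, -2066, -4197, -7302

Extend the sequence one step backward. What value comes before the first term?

First differences: -95, -373, -789, -1367, -2131, -3105
Second differences: -278, -416, -578, -764, -974
Third differences: -138, -162, -186, -210
Fourth differences: -24, -24, -24
The fourth differences are constant at -24.
Work back: -138 + 24 = -114;  -278 + 114 = -164;  -95 + 164 = 69;  558 − 69 = 489

489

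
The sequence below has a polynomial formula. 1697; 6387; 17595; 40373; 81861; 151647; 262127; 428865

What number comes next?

670953

D1: 4690 , 11208 , 22778 , 41488 , 69786 , 110480 , 166738
D2: 6518 , 11570 , 18710 , 28298 , 40694 , 56258
D3: 5052 , 7140 , 9588 , 12396 , 15564
D4: 2088 , 2448 , 2808 , 3168
D5: 360 , 360 , 360
The fifth differences are constant (360).
3168 + 360 = 3528;  15564 + 3528 = 19092;  56258 + 19092 = 75350;  166738 + 75350 = 242088;  428865 + 242088 = 670953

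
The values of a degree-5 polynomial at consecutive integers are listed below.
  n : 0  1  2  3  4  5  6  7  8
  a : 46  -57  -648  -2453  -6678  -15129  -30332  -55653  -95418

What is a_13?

-744633

D1: -103, -591, -1805, -4225, -8451, -15203, -25321, -39765
D2: -488, -1214, -2420, -4226, -6752, -10118, -14444
D3: -726, -1206, -1806, -2526, -3366, -4326
D4: -480, -600, -720, -840, -960
D5: -120, -120, -120, -120
The fifth differences are constant (-120).
-960 − 120 = -1080;  -4326 − 1080 = -5406;  -14444 − 5406 = -19850;  -39765 − 19850 = -59615;  -95418 − 59615 = -155033
-1080 − 120 = -1200;  -5406 − 1200 = -6606;  -19850 − 6606 = -26456;  -59615 − 26456 = -86071;  -155033 − 86071 = -241104
-1200 − 120 = -1320;  -6606 − 1320 = -7926;  -26456 − 7926 = -34382;  -86071 − 34382 = -120453;  -241104 − 120453 = -361557
-1320 − 120 = -1440;  -7926 − 1440 = -9366;  -34382 − 9366 = -43748;  -120453 − 43748 = -164201;  -361557 − 164201 = -525758
-1440 − 120 = -1560;  -9366 − 1560 = -10926;  -43748 − 10926 = -54674;  -164201 − 54674 = -218875;  -525758 − 218875 = -744633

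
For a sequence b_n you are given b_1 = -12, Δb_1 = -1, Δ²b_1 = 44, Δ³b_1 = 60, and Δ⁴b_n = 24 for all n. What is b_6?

Build the table forward from the leading diagonal:
Fourth differences: 24  24  24  24  24  24
Third differences: 60  84  108  132  156  180
Second differences: 44  104  188  296  428  584
First differences: -1  43  147  335  631  1059
b: -12  -13  30  177  512  1143

1143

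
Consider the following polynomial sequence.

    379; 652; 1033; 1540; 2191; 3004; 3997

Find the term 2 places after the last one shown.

6595

D1: 273  381  507  651  813  993
D2: 108  126  144  162  180
D3: 18  18  18  18
The third differences are constant (18).
180 + 18 = 198;  993 + 198 = 1191;  3997 + 1191 = 5188
198 + 18 = 216;  1191 + 216 = 1407;  5188 + 1407 = 6595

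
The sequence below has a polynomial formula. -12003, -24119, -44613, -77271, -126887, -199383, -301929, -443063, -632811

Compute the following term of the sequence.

D1: -12116, -20494, -32658, -49616, -72496, -102546, -141134, -189748
D2: -8378, -12164, -16958, -22880, -30050, -38588, -48614
D3: -3786, -4794, -5922, -7170, -8538, -10026
D4: -1008, -1128, -1248, -1368, -1488
D5: -120, -120, -120, -120
Fifth differences constant at -120.
-1488 − 120 = -1608;  -10026 − 1608 = -11634;  -48614 − 11634 = -60248;  -189748 − 60248 = -249996;  -632811 − 249996 = -882807

-882807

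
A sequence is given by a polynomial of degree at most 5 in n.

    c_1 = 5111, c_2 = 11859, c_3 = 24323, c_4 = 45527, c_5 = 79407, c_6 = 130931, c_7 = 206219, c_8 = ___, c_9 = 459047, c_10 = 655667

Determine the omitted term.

312663

Using the first 7 terms:
First differences: 6748  12464  21204  33880  51524  75288
Second differences: 5716  8740  12676  17644  23764
Third differences: 3024  3936  4968  6120
Fourth differences: 912  1032  1152
Fifth differences: 120  120
Constant fifth difference = 120.
Extend forward: 1152 + 120 = 1272;  6120 + 1272 = 7392;  23764 + 7392 = 31156;  75288 + 31156 = 106444;  206219 + 106444 = 312663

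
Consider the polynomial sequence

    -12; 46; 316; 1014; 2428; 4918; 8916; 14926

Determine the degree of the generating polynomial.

4

First differences: 58, 270, 698, 1414, 2490, 3998, 6010
Second differences: 212, 428, 716, 1076, 1508, 2012
Third differences: 216, 288, 360, 432, 504
Fourth differences: 72, 72, 72, 72
The fourth differences are constant, so the polynomial has degree 4.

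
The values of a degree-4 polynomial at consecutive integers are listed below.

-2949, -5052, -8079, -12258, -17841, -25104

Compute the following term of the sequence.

-34347

-2103, -3027, -4179, -5583, -7263
-924, -1152, -1404, -1680
-228, -252, -276
-24, -24
Constant fourth difference = -24, so extend:
-276 − 24 = -300;  -1680 − 300 = -1980;  -7263 − 1980 = -9243;  -25104 − 9243 = -34347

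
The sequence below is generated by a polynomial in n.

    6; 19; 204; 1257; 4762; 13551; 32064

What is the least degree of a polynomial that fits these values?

13, 185, 1053, 3505, 8789, 18513
172, 868, 2452, 5284, 9724
696, 1584, 2832, 4440
888, 1248, 1608
360, 360
The fifth differences are constant, so the polynomial has degree 5.

5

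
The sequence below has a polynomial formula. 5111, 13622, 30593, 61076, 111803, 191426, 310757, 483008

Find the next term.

724031

8511, 16971, 30483, 50727, 79623, 119331, 172251
8460, 13512, 20244, 28896, 39708, 52920
5052, 6732, 8652, 10812, 13212
1680, 1920, 2160, 2400
240, 240, 240
Fifth differences constant at 240.
2400 + 240 = 2640;  13212 + 2640 = 15852;  52920 + 15852 = 68772;  172251 + 68772 = 241023;  483008 + 241023 = 724031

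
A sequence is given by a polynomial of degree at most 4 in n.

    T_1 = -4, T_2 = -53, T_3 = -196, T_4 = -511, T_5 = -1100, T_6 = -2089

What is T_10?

D1: -49  -143  -315  -589  -989
D2: -94  -172  -274  -400
D3: -78  -102  -126
D4: -24  -24
The fourth differences are constant (-24).
-126 − 24 = -150;  -400 − 150 = -550;  -989 − 550 = -1539;  -2089 − 1539 = -3628
-150 − 24 = -174;  -550 − 174 = -724;  -1539 − 724 = -2263;  -3628 − 2263 = -5891
-174 − 24 = -198;  -724 − 198 = -922;  -2263 − 922 = -3185;  -5891 − 3185 = -9076
-198 − 24 = -222;  -922 − 222 = -1144;  -3185 − 1144 = -4329;  -9076 − 4329 = -13405

-13405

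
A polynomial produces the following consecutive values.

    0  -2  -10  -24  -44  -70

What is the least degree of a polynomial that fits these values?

2

-2, -8, -14, -20, -26
-6, -6, -6, -6
The second differences are constant, so the polynomial has degree 2.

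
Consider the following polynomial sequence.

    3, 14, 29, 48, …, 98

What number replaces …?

71

Using the first 4 terms:
D1: 11  15  19
D2: 4  4
Constant second difference = 4.
Extend forward: 19 + 4 = 23;  48 + 23 = 71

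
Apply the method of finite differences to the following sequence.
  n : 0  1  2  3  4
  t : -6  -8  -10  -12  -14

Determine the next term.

-16

D1: -2 , -2 , -2 , -2
Constant first difference = -2, so extend:
-14 − 2 = -16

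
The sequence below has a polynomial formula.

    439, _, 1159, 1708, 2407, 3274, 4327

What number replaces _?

Using the last 5 terms:
D1: 549, 699, 867, 1053
D2: 150, 168, 186
D3: 18, 18
Constant third difference = 18.
Extend backward: 150 − 18 = 132;  549 − 132 = 417;  1159 − 417 = 742

742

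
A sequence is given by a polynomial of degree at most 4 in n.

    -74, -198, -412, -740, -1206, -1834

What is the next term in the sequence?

-2648

-124, -214, -328, -466, -628
-90, -114, -138, -162
-24, -24, -24
Third differences constant at -24.
-162 − 24 = -186;  -628 − 186 = -814;  -1834 − 814 = -2648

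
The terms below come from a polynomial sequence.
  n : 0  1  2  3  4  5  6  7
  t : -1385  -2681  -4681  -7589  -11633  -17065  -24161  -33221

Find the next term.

-1296 , -2000 , -2908 , -4044 , -5432 , -7096 , -9060
-704 , -908 , -1136 , -1388 , -1664 , -1964
-204 , -228 , -252 , -276 , -300
-24 , -24 , -24 , -24
Fourth differences constant at -24.
-300 − 24 = -324;  -1964 − 324 = -2288;  -9060 − 2288 = -11348;  -33221 − 11348 = -44569

-44569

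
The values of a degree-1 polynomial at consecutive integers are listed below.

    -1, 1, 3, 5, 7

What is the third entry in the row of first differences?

2

First differences: 2, 2, 2, 2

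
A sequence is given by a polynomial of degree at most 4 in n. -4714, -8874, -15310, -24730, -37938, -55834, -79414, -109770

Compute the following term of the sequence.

-148090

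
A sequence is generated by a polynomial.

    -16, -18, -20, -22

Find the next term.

-24

D1: -2, -2, -2
Constant first difference = -2, so extend:
-22 − 2 = -24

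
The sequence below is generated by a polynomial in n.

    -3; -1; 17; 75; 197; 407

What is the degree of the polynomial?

3

Δ: 2, 18, 58, 122, 210
Δ²: 16, 40, 64, 88
Δ³: 24, 24, 24
The third differences are constant, so the polynomial has degree 3.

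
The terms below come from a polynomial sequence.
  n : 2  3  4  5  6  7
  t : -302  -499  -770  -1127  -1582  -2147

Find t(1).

-167

Δ: -197  -271  -357  -455  -565
Δ²: -74  -86  -98  -110
Δ³: -12  -12  -12
The third differences are constant at -12.
Work back: -74 + 12 = -62;  -197 + 62 = -135;  -302 + 135 = -167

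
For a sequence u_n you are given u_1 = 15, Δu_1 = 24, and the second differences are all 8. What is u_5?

159

Build the table forward from the leading diagonal:
Δ²: 8, 8, 8, 8, 8
Δ: 24, 32, 40, 48, 56
u: 15, 39, 71, 111, 159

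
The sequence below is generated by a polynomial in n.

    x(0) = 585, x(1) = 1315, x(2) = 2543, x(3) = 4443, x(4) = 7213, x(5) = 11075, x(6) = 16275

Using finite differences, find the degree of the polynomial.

First differences: 730, 1228, 1900, 2770, 3862, 5200
Second differences: 498, 672, 870, 1092, 1338
Third differences: 174, 198, 222, 246
Fourth differences: 24, 24, 24
The fourth differences are constant, so the polynomial has degree 4.

4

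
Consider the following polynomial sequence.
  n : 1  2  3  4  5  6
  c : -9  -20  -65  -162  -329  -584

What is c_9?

-2057

D1: -11  -45  -97  -167  -255
D2: -34  -52  -70  -88
D3: -18  -18  -18
Third differences constant at -18.
-88 − 18 = -106;  -255 − 106 = -361;  -584 − 361 = -945
-106 − 18 = -124;  -361 − 124 = -485;  -945 − 485 = -1430
-124 − 18 = -142;  -485 − 142 = -627;  -1430 − 627 = -2057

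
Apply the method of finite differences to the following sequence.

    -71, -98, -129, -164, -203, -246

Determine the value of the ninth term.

First differences: -27  -31  -35  -39  -43
Second differences: -4  -4  -4  -4
Second differences constant at -4.
-43 − 4 = -47;  -246 − 47 = -293
-47 − 4 = -51;  -293 − 51 = -344
-51 − 4 = -55;  -344 − 55 = -399

-399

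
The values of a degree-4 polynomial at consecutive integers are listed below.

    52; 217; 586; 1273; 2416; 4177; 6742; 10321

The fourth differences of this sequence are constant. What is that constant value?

24

Δ: 165, 369, 687, 1143, 1761, 2565, 3579
Δ²: 204, 318, 456, 618, 804, 1014
Δ³: 114, 138, 162, 186, 210
Δ⁴: 24, 24, 24, 24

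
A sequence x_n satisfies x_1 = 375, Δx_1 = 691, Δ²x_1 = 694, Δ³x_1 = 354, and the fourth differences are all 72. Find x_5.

Build the table forward from the leading diagonal:
Δ⁴: 72  72  72  72  72
Δ³: 354  426  498  570  642
Δ²: 694  1048  1474  1972  2542
Δ: 691  1385  2433  3907  5879
x: 375  1066  2451  4884  8791

8791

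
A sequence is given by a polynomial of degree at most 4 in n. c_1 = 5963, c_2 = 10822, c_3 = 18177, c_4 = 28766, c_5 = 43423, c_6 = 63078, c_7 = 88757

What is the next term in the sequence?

121582

Δ: 4859, 7355, 10589, 14657, 19655, 25679
Δ²: 2496, 3234, 4068, 4998, 6024
Δ³: 738, 834, 930, 1026
Δ⁴: 96, 96, 96
Constant fourth difference = 96, so extend:
1026 + 96 = 1122;  6024 + 1122 = 7146;  25679 + 7146 = 32825;  88757 + 32825 = 121582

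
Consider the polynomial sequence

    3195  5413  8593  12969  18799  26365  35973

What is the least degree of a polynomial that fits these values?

First differences: 2218, 3180, 4376, 5830, 7566, 9608
Second differences: 962, 1196, 1454, 1736, 2042
Third differences: 234, 258, 282, 306
Fourth differences: 24, 24, 24
The fourth differences are constant, so the polynomial has degree 4.

4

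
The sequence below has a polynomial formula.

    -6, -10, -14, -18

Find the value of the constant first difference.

-4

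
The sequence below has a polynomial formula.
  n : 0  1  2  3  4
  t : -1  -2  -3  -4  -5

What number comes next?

First differences: -1, -1, -1, -1
The first differences are constant (-1).
-5 − 1 = -6

-6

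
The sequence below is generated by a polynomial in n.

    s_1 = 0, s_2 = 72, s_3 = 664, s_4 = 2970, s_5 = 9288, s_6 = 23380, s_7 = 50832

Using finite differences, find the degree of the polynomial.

72, 592, 2306, 6318, 14092, 27452
520, 1714, 4012, 7774, 13360
1194, 2298, 3762, 5586
1104, 1464, 1824
360, 360
The fifth differences are constant, so the polynomial has degree 5.

5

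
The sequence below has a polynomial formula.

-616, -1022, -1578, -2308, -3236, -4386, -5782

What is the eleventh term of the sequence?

-14306

-406, -556, -730, -928, -1150, -1396
-150, -174, -198, -222, -246
-24, -24, -24, -24
Third differences constant at -24.
-246 − 24 = -270;  -1396 − 270 = -1666;  -5782 − 1666 = -7448
-270 − 24 = -294;  -1666 − 294 = -1960;  -7448 − 1960 = -9408
-294 − 24 = -318;  -1960 − 318 = -2278;  -9408 − 2278 = -11686
-318 − 24 = -342;  -2278 − 342 = -2620;  -11686 − 2620 = -14306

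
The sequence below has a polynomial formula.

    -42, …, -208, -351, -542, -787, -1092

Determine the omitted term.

-107

Using the last 5 terms:
First differences: -143, -191, -245, -305
Second differences: -48, -54, -60
Third differences: -6, -6
Constant third difference = -6.
Extend backward: -48 + 6 = -42;  -143 + 42 = -101;  -208 + 101 = -107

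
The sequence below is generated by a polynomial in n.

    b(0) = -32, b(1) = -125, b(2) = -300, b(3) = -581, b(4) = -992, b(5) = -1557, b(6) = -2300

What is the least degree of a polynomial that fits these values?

3

Δ: -93, -175, -281, -411, -565, -743
Δ²: -82, -106, -130, -154, -178
Δ³: -24, -24, -24, -24
The third differences are constant, so the polynomial has degree 3.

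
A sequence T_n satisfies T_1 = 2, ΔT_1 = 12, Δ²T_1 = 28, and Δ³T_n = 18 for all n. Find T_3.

Build the table forward from the leading diagonal:
Δ³: 18  18  18
Δ²: 28  46  64
Δ: 12  40  86
T: 2  14  54

54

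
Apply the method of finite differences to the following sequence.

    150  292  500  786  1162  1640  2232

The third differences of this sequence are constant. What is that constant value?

12

D1: 142, 208, 286, 376, 478, 592
D2: 66, 78, 90, 102, 114
D3: 12, 12, 12, 12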